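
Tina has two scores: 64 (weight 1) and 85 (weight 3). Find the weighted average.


Weighted sum:
1 x 64 + 3 x 85 = 319
Total weight:
1 + 3 = 4
Weighted average:
319 / 4 = 79.75

79.75


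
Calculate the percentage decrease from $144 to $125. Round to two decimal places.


Find the absolute change:
|125 - 144| = 19
Divide by original and multiply by 100:
19 / 144 x 100 = 13.1944...% ≈ 13.19%

13.19%


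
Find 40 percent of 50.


Convert percentage to decimal:
40% = 0.4
Multiply:
50 x 0.4 = 20

20


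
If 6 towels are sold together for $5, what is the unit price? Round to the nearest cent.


Total cost: $5
Number of items: 6
Unit price: $5 / 6 = $0.8333... ≈ $0.83

$0.83


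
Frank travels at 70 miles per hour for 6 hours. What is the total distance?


Use the formula: distance = speed x time
Speed = 70 mph, Time = 6 hours
70 x 6 = 420 miles

420 miles


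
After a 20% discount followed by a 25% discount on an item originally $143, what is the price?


First discount:
20% of $143 = $28.60
Price after first discount:
$143 - $28.60 = $114.40
Second discount:
25% of $114.40 = $28.60
Final price:
$114.40 - $28.60 = $85.80

$85.80


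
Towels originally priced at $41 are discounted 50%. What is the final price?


Calculate the discount amount:
50% of $41 = $20.50
Subtract from original:
$41 - $20.50 = $20.50

$20.50


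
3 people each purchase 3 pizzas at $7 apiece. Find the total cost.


Cost per person:
3 x $7 = $21
Group total:
3 x $21 = $63

$63


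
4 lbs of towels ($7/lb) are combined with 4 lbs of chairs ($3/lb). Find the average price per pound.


Cost of towels:
4 x $7 = $28
Cost of chairs:
4 x $3 = $12
Total cost: $28 + $12 = $40
Total weight: 8 lbs
Average: $40 / 8 = $5/lb

$5/lb


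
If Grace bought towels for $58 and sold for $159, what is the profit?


Selling price = $159
Cost price = $58
Profit = selling price - cost price:
Profit = $159 - $58 = $101

$101


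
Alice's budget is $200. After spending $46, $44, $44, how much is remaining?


Add up expenses:
$46 + $44 + $44 = $134
Subtract from budget:
$200 - $134 = $66

$66


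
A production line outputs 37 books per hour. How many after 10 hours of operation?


Production rate: 37 books per hour
Time: 10 hours
Total: 37 x 10 = 370 books

370 books


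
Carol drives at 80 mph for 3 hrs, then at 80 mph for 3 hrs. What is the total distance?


Leg 1 distance:
80 x 3 = 240 miles
Leg 2 distance:
80 x 3 = 240 miles
Total distance:
240 + 240 = 480 miles

480 miles


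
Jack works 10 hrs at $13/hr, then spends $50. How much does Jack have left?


Calculate earnings:
10 x $13 = $130
Subtract spending:
$130 - $50 = $80

$80


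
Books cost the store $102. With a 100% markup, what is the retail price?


Calculate the markup amount:
100% of $102 = $102
Add to cost:
$102 + $102 = $204

$204


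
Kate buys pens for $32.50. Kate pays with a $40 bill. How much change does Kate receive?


Start with the amount paid:
$40
Subtract the price:
$40 - $32.50 = $7.50

$7.50


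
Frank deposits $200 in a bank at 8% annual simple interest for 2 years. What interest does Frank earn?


Use the formula I = P x R x T / 100
P x R x T = 200 x 8 x 2 = 3200
I = 3200 / 100 = $32

$32


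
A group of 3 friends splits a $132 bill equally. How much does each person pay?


Total bill: $132
Number of people: 3
Each pays: $132 / 3 = $44

$44


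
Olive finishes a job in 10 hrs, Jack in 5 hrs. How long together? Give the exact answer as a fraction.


Olive's rate: 1/10 of the job per hour
Jack's rate: 1/5 of the job per hour
Combined rate: 1/10 + 1/5 = 3/10 per hour
Time = 1 / (3/10) = 10/3 hours (≈ 3.33 hours)

10/3 hours


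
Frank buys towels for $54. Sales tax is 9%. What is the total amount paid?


Calculate the tax:
9% of $54 = $4.86
Add tax to price:
$54 + $4.86 = $58.86

$58.86


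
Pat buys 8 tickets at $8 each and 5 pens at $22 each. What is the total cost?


Cost of tickets:
8 x $8 = $64
Cost of pens:
5 x $22 = $110
Add both:
$64 + $110 = $174

$174


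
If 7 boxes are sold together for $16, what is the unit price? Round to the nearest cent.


Total cost: $16
Number of items: 7
Unit price: $16 / 7 = $2.2857... ≈ $2.29

$2.29


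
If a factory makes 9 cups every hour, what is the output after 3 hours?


Production rate: 9 cups per hour
Time: 3 hours
Total: 9 x 3 = 27 cups

27 cups


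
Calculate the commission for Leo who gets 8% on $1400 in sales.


Convert rate to decimal:
8% = 0.08
Multiply by sales:
$1400 x 0.08 = $112

$112


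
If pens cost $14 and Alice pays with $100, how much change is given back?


Start with the amount paid:
$100
Subtract the price:
$100 - $14 = $86

$86


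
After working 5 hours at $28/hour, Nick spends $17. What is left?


Calculate earnings:
5 x $28 = $140
Subtract spending:
$140 - $17 = $123

$123


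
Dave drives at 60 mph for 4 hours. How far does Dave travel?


Use the formula: distance = speed x time
Speed = 60 mph, Time = 4 hours
60 x 4 = 240 miles

240 miles


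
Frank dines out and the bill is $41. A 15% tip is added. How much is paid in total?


Calculate the tip:
15% of $41 = $6.15
Add tip to meal cost:
$41 + $6.15 = $47.15

$47.15


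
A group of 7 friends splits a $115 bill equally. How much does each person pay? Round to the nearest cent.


Total bill: $115
Number of people: 7
Each pays: $115 / 7 = $16.4285... ≈ $16.43

$16.43


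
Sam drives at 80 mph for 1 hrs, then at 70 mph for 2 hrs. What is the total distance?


Leg 1 distance:
80 x 1 = 80 miles
Leg 2 distance:
70 x 2 = 140 miles
Total distance:
80 + 140 = 220 miles

220 miles


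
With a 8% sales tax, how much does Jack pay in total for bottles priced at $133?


Calculate the tax:
8% of $133 = $10.64
Add tax to price:
$133 + $10.64 = $143.64

$143.64


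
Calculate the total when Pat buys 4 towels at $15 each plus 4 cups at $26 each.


Cost of towels:
4 x $15 = $60
Cost of cups:
4 x $26 = $104
Add both:
$60 + $104 = $164

$164


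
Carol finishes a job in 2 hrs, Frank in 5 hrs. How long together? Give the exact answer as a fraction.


Carol's rate: 1/2 of the job per hour
Frank's rate: 1/5 of the job per hour
Combined rate: 1/2 + 1/5 = 7/10 per hour
Time = 1 / (7/10) = 10/7 hours (≈ 1.43 hours)

10/7 hours


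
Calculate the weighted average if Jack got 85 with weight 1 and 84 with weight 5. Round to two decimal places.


Weighted sum:
1 x 85 + 5 x 84 = 505
Total weight:
1 + 5 = 6
Weighted average:
505 / 6 = 84.1666... ≈ 84.17

84.17


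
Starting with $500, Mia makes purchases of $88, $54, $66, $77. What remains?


Add up expenses:
$88 + $54 + $66 + $77 = $285
Subtract from budget:
$500 - $285 = $215

$215


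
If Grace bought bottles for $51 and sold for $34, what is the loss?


Selling price = $34
Cost price = $51
Loss = cost price - selling price:
Loss = $51 - $34 = $17

$17


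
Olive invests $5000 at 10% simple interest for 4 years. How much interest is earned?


Use the formula I = P x R x T / 100
P x R x T = 5000 x 10 x 4 = 200000
I = 200000 / 100 = $2000

$2000


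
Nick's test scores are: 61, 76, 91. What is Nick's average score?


Add the scores:
61 + 76 + 91 = 228
Divide by the number of tests:
228 / 3 = 76

76


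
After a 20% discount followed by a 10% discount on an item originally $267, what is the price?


First discount:
20% of $267 = $53.40
Price after first discount:
$267 - $53.40 = $213.60
Second discount:
10% of $213.60 = $21.36
Final price:
$213.60 - $21.36 = $192.24

$192.24


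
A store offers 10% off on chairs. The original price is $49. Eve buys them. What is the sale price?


Calculate the discount amount:
10% of $49 = $4.90
Subtract from original:
$49 - $4.90 = $44.10

$44.10


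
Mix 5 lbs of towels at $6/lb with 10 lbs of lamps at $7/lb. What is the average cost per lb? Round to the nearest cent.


Cost of towels:
5 x $6 = $30
Cost of lamps:
10 x $7 = $70
Total cost: $30 + $70 = $100
Total weight: 15 lbs
Average: $100 / 15 = $6.6666... ≈ $6.67/lb

$6.67/lb


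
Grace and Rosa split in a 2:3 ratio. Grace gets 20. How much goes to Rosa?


Find the multiplier:
20 / 2 = 10
Apply to Rosa's share:
3 x 10 = 30

30


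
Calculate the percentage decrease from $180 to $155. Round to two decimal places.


Find the absolute change:
|155 - 180| = 25
Divide by original and multiply by 100:
25 / 180 x 100 = 13.8888...% ≈ 13.89%

13.89%


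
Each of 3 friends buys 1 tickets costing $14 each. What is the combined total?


Cost per person:
1 x $14 = $14
Group total:
3 x $14 = $42

$42


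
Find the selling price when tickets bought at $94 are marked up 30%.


Calculate the markup amount:
30% of $94 = $28.20
Add to cost:
$94 + $28.20 = $122.20

$122.20


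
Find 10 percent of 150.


Convert percentage to decimal:
10% = 0.1
Multiply:
150 x 0.1 = 15

15


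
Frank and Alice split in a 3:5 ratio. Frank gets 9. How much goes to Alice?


Find the multiplier:
9 / 3 = 3
Apply to Alice's share:
5 x 3 = 15

15


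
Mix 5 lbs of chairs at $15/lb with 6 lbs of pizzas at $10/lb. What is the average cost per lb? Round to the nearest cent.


Cost of chairs:
5 x $15 = $75
Cost of pizzas:
6 x $10 = $60
Total cost: $75 + $60 = $135
Total weight: 11 lbs
Average: $135 / 11 = $12.2727... ≈ $12.27/lb

$12.27/lb


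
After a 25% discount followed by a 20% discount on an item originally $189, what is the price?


First discount:
25% of $189 = $47.25
Price after first discount:
$189 - $47.25 = $141.75
Second discount:
20% of $141.75 = $28.35
Final price:
$141.75 - $28.35 = $113.40

$113.40


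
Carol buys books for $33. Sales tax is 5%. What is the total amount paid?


Calculate the tax:
5% of $33 = $1.65
Add tax to price:
$33 + $1.65 = $34.65

$34.65


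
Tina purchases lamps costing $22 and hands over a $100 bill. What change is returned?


Start with the amount paid:
$100
Subtract the price:
$100 - $22 = $78

$78


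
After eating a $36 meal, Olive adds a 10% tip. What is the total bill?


Calculate the tip:
10% of $36 = $3.60
Add tip to meal cost:
$36 + $3.60 = $39.60

$39.60


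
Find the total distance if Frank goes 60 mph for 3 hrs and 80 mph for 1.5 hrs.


Leg 1 distance:
60 x 3 = 180 miles
Leg 2 distance:
80 x 1.5 = 120 miles
Total distance:
180 + 120 = 300 miles

300 miles


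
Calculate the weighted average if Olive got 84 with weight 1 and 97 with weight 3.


Weighted sum:
1 x 84 + 3 x 97 = 375
Total weight:
1 + 3 = 4
Weighted average:
375 / 4 = 93.75

93.75


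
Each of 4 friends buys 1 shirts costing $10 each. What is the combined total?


Cost per person:
1 x $10 = $10
Group total:
4 x $10 = $40

$40


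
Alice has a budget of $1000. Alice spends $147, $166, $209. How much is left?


Add up expenses:
$147 + $166 + $209 = $522
Subtract from budget:
$1000 - $522 = $478

$478


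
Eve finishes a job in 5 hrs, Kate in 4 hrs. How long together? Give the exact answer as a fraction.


Eve's rate: 1/5 of the job per hour
Kate's rate: 1/4 of the job per hour
Combined rate: 1/5 + 1/4 = 9/20 per hour
Time = 1 / (9/20) = 20/9 hours (≈ 2.22 hours)

20/9 hours


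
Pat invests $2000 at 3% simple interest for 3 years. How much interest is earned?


Use the formula I = P x R x T / 100
P x R x T = 2000 x 3 x 3 = 18000
I = 18000 / 100 = $180

$180


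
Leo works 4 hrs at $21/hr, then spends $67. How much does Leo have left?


Calculate earnings:
4 x $21 = $84
Subtract spending:
$84 - $67 = $17

$17


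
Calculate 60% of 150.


Convert percentage to decimal:
60% = 0.6
Multiply:
150 x 0.6 = 90

90


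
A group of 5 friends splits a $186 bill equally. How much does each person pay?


Total bill: $186
Number of people: 5
Each pays: $186 / 5 = $37.20

$37.20


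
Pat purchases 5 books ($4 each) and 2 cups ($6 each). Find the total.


Cost of books:
5 x $4 = $20
Cost of cups:
2 x $6 = $12
Add both:
$20 + $12 = $32

$32


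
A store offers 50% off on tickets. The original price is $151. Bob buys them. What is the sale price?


Calculate the discount amount:
50% of $151 = $75.50
Subtract from original:
$151 - $75.50 = $75.50

$75.50


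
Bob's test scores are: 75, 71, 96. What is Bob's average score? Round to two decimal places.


Add the scores:
75 + 71 + 96 = 242
Divide by the number of tests:
242 / 3 = 80.6666... ≈ 80.67

80.67


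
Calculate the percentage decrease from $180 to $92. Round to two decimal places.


Find the absolute change:
|92 - 180| = 88
Divide by original and multiply by 100:
88 / 180 x 100 = 48.8888...% ≈ 48.89%

48.89%


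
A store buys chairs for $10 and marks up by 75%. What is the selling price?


Calculate the markup amount:
75% of $10 = $7.50
Add to cost:
$10 + $7.50 = $17.50

$17.50


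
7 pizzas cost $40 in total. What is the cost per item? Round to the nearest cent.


Total cost: $40
Number of items: 7
Unit price: $40 / 7 = $5.7142... ≈ $5.71

$5.71


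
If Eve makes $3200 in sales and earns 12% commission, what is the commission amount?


Convert rate to decimal:
12% = 0.12
Multiply by sales:
$3200 x 0.12 = $384

$384


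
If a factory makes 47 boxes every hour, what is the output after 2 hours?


Production rate: 47 boxes per hour
Time: 2 hours
Total: 47 x 2 = 94 boxes

94 boxes


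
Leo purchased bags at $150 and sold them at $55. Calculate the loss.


Selling price = $55
Cost price = $150
Loss = cost price - selling price:
Loss = $150 - $55 = $95

$95


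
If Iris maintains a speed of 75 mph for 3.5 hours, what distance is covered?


Use the formula: distance = speed x time
Speed = 75 mph, Time = 3.5 hours
75 x 3.5 = 262.5 miles

262.5 miles


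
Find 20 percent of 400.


Convert percentage to decimal:
20% = 0.2
Multiply:
400 x 0.2 = 80

80


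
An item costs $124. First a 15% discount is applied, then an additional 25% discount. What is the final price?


First discount:
15% of $124 = $18.60
Price after first discount:
$124 - $18.60 = $105.40
Second discount:
25% of $105.40 = $26.35
Final price:
$105.40 - $26.35 = $79.05

$79.05


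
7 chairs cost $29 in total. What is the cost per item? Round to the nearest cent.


Total cost: $29
Number of items: 7
Unit price: $29 / 7 = $4.1428... ≈ $4.14

$4.14


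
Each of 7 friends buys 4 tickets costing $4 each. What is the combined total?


Cost per person:
4 x $4 = $16
Group total:
7 x $16 = $112

$112


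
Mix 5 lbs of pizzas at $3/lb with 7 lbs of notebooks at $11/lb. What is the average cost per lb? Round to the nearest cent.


Cost of pizzas:
5 x $3 = $15
Cost of notebooks:
7 x $11 = $77
Total cost: $15 + $77 = $92
Total weight: 12 lbs
Average: $92 / 12 = $7.6666... ≈ $7.67/lb

$7.67/lb


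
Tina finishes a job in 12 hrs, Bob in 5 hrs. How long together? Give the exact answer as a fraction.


Tina's rate: 1/12 of the job per hour
Bob's rate: 1/5 of the job per hour
Combined rate: 1/12 + 1/5 = 17/60 per hour
Time = 1 / (17/60) = 60/17 hours (≈ 3.53 hours)

60/17 hours


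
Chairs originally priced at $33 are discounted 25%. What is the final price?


Calculate the discount amount:
25% of $33 = $8.25
Subtract from original:
$33 - $8.25 = $24.75

$24.75


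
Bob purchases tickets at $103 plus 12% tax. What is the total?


Calculate the tax:
12% of $103 = $12.36
Add tax to price:
$103 + $12.36 = $115.36

$115.36


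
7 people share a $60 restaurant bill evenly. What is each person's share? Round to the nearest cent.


Total bill: $60
Number of people: 7
Each pays: $60 / 7 = $8.5714... ≈ $8.57

$8.57


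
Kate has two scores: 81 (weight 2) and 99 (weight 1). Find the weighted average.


Weighted sum:
2 x 81 + 1 x 99 = 261
Total weight:
2 + 1 = 3
Weighted average:
261 / 3 = 87

87


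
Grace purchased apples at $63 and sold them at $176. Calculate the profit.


Selling price = $176
Cost price = $63
Profit = selling price - cost price:
Profit = $176 - $63 = $113

$113


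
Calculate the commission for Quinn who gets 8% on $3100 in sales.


Convert rate to decimal:
8% = 0.08
Multiply by sales:
$3100 x 0.08 = $248

$248


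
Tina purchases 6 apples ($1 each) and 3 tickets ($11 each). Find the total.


Cost of apples:
6 x $1 = $6
Cost of tickets:
3 x $11 = $33
Add both:
$6 + $33 = $39

$39


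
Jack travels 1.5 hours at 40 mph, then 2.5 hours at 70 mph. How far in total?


Leg 1 distance:
40 x 1.5 = 60 miles
Leg 2 distance:
70 x 2.5 = 175 miles
Total distance:
60 + 175 = 235 miles

235 miles


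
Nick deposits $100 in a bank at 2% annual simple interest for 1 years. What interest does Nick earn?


Use the formula I = P x R x T / 100
P x R x T = 100 x 2 x 1 = 200
I = 200 / 100 = $2

$2


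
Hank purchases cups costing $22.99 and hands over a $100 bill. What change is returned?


Start with the amount paid:
$100
Subtract the price:
$100 - $22.99 = $77.01

$77.01


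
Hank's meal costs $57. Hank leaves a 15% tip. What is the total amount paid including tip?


Calculate the tip:
15% of $57 = $8.55
Add tip to meal cost:
$57 + $8.55 = $65.55

$65.55


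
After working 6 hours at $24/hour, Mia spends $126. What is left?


Calculate earnings:
6 x $24 = $144
Subtract spending:
$144 - $126 = $18

$18


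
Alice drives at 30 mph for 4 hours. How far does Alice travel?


Use the formula: distance = speed x time
Speed = 30 mph, Time = 4 hours
30 x 4 = 120 miles

120 miles


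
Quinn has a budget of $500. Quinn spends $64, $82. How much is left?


Add up expenses:
$64 + $82 = $146
Subtract from budget:
$500 - $146 = $354

$354


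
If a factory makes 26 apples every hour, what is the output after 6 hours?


Production rate: 26 apples per hour
Time: 6 hours
Total: 26 x 6 = 156 apples

156 apples


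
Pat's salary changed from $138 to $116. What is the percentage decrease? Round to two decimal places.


Find the absolute change:
|116 - 138| = 22
Divide by original and multiply by 100:
22 / 138 x 100 = 15.9420...% ≈ 15.94%

15.94%


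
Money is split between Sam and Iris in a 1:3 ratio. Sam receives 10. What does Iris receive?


Find the multiplier:
10 / 1 = 10
Apply to Iris's share:
3 x 10 = 30

30


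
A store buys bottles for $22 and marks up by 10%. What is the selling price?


Calculate the markup amount:
10% of $22 = $2.20
Add to cost:
$22 + $2.20 = $24.20

$24.20


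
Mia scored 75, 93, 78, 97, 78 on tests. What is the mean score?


Add the scores:
75 + 93 + 78 + 97 + 78 = 421
Divide by the number of tests:
421 / 5 = 84.2

84.2


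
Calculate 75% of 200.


Convert percentage to decimal:
75% = 0.75
Multiply:
200 x 0.75 = 150

150


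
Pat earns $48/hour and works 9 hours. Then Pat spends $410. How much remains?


Calculate earnings:
9 x $48 = $432
Subtract spending:
$432 - $410 = $22

$22


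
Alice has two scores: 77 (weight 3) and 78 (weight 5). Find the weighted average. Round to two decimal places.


Weighted sum:
3 x 77 + 5 x 78 = 621
Total weight:
3 + 5 = 8
Weighted average:
621 / 8 = 77.625 ≈ 77.63

77.63


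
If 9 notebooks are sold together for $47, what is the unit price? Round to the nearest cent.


Total cost: $47
Number of items: 9
Unit price: $47 / 9 = $5.2222... ≈ $5.22

$5.22


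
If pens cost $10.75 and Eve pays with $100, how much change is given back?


Start with the amount paid:
$100
Subtract the price:
$100 - $10.75 = $89.25

$89.25


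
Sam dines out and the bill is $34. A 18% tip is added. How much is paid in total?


Calculate the tip:
18% of $34 = $6.12
Add tip to meal cost:
$34 + $6.12 = $40.12

$40.12


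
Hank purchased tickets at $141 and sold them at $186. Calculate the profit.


Selling price = $186
Cost price = $141
Profit = selling price - cost price:
Profit = $186 - $141 = $45

$45


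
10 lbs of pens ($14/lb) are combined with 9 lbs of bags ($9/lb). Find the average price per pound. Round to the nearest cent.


Cost of pens:
10 x $14 = $140
Cost of bags:
9 x $9 = $81
Total cost: $140 + $81 = $221
Total weight: 19 lbs
Average: $221 / 19 = $11.6315... ≈ $11.63/lb

$11.63/lb


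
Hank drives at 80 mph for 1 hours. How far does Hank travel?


Use the formula: distance = speed x time
Speed = 80 mph, Time = 1 hours
80 x 1 = 80 miles

80 miles


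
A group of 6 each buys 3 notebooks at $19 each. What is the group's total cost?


Cost per person:
3 x $19 = $57
Group total:
6 x $57 = $342

$342


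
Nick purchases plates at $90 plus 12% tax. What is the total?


Calculate the tax:
12% of $90 = $10.80
Add tax to price:
$90 + $10.80 = $100.80

$100.80


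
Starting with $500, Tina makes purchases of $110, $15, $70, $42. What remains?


Add up expenses:
$110 + $15 + $70 + $42 = $237
Subtract from budget:
$500 - $237 = $263

$263


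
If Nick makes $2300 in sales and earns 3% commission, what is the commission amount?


Convert rate to decimal:
3% = 0.03
Multiply by sales:
$2300 x 0.03 = $69

$69


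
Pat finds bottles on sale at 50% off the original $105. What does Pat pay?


Calculate the discount amount:
50% of $105 = $52.50
Subtract from original:
$105 - $52.50 = $52.50

$52.50


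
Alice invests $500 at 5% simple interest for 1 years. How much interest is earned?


Use the formula I = P x R x T / 100
P x R x T = 500 x 5 x 1 = 2500
I = 2500 / 100 = $25

$25


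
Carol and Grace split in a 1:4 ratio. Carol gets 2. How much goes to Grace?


Find the multiplier:
2 / 1 = 2
Apply to Grace's share:
4 x 2 = 8

8


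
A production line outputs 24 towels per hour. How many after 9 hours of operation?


Production rate: 24 towels per hour
Time: 9 hours
Total: 24 x 9 = 216 towels

216 towels


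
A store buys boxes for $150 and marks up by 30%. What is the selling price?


Calculate the markup amount:
30% of $150 = $45
Add to cost:
$150 + $45 = $195

$195


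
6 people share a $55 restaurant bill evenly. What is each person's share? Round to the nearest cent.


Total bill: $55
Number of people: 6
Each pays: $55 / 6 = $9.1666... ≈ $9.17

$9.17


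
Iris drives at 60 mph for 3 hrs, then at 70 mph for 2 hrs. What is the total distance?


Leg 1 distance:
60 x 3 = 180 miles
Leg 2 distance:
70 x 2 = 140 miles
Total distance:
180 + 140 = 320 miles

320 miles


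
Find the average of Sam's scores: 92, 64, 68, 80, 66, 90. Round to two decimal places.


Add the scores:
92 + 64 + 68 + 80 + 66 + 90 = 460
Divide by the number of tests:
460 / 6 = 76.6666... ≈ 76.67

76.67


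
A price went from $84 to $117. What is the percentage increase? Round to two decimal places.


Find the absolute change:
|117 - 84| = 33
Divide by original and multiply by 100:
33 / 84 x 100 = 39.2857...% ≈ 39.29%

39.29%


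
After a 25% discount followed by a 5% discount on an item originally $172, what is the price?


First discount:
25% of $172 = $43
Price after first discount:
$172 - $43 = $129
Second discount:
5% of $129 = $6.45
Final price:
$129 - $6.45 = $122.55

$122.55


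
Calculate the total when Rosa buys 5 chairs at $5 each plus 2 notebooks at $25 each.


Cost of chairs:
5 x $5 = $25
Cost of notebooks:
2 x $25 = $50
Add both:
$25 + $50 = $75

$75


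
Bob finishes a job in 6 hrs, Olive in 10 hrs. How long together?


Bob's rate: 1/6 of the job per hour
Olive's rate: 1/10 of the job per hour
Combined rate: 1/6 + 1/10 = 4/15 per hour
Time = 1 / (4/15) = 15/4 = 3.75 hours

3.75 hours


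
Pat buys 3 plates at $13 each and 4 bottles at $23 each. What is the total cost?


Cost of plates:
3 x $13 = $39
Cost of bottles:
4 x $23 = $92
Add both:
$39 + $92 = $131

$131


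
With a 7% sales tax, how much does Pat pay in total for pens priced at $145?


Calculate the tax:
7% of $145 = $10.15
Add tax to price:
$145 + $10.15 = $155.15

$155.15


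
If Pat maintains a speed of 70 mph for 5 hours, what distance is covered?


Use the formula: distance = speed x time
Speed = 70 mph, Time = 5 hours
70 x 5 = 350 miles

350 miles


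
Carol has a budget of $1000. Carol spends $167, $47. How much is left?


Add up expenses:
$167 + $47 = $214
Subtract from budget:
$1000 - $214 = $786

$786


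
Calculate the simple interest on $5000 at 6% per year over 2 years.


Use the formula I = P x R x T / 100
P x R x T = 5000 x 6 x 2 = 60000
I = 60000 / 100 = $600

$600


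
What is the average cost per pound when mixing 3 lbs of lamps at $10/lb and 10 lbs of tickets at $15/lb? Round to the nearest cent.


Cost of lamps:
3 x $10 = $30
Cost of tickets:
10 x $15 = $150
Total cost: $30 + $150 = $180
Total weight: 13 lbs
Average: $180 / 13 = $13.8461... ≈ $13.85/lb

$13.85/lb


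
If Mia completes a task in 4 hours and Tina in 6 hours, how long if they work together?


Mia's rate: 1/4 of the job per hour
Tina's rate: 1/6 of the job per hour
Combined rate: 1/4 + 1/6 = 5/12 per hour
Time = 1 / (5/12) = 12/5 = 2.4 hours

2.4 hours


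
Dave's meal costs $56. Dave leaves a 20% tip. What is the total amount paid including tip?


Calculate the tip:
20% of $56 = $11.20
Add tip to meal cost:
$56 + $11.20 = $67.20

$67.20


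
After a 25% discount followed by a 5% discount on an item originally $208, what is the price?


First discount:
25% of $208 = $52
Price after first discount:
$208 - $52 = $156
Second discount:
5% of $156 = $7.80
Final price:
$156 - $7.80 = $148.20

$148.20


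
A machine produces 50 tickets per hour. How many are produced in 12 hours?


Production rate: 50 tickets per hour
Time: 12 hours
Total: 50 x 12 = 600 tickets

600 tickets


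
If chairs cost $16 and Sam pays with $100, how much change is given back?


Start with the amount paid:
$100
Subtract the price:
$100 - $16 = $84

$84


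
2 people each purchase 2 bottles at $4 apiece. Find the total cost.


Cost per person:
2 x $4 = $8
Group total:
2 x $8 = $16

$16


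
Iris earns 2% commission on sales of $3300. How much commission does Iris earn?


Convert rate to decimal:
2% = 0.02
Multiply by sales:
$3300 x 0.02 = $66

$66


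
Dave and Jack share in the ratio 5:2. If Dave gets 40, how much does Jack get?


Find the multiplier:
40 / 5 = 8
Apply to Jack's share:
2 x 8 = 16

16


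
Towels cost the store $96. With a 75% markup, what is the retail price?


Calculate the markup amount:
75% of $96 = $72
Add to cost:
$96 + $72 = $168

$168


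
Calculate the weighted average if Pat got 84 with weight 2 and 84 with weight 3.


Weighted sum:
2 x 84 + 3 x 84 = 420
Total weight:
2 + 3 = 5
Weighted average:
420 / 5 = 84

84


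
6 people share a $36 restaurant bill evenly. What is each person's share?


Total bill: $36
Number of people: 6
Each pays: $36 / 6 = $6

$6


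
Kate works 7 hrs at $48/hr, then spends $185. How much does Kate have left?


Calculate earnings:
7 x $48 = $336
Subtract spending:
$336 - $185 = $151

$151


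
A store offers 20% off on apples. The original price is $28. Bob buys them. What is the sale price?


Calculate the discount amount:
20% of $28 = $5.60
Subtract from original:
$28 - $5.60 = $22.40

$22.40


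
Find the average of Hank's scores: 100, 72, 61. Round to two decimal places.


Add the scores:
100 + 72 + 61 = 233
Divide by the number of tests:
233 / 3 = 77.6666... ≈ 77.67

77.67


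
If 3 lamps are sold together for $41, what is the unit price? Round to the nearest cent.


Total cost: $41
Number of items: 3
Unit price: $41 / 3 = $13.6666... ≈ $13.67

$13.67


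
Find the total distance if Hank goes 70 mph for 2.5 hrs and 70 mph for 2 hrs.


Leg 1 distance:
70 x 2.5 = 175 miles
Leg 2 distance:
70 x 2 = 140 miles
Total distance:
175 + 140 = 315 miles

315 miles


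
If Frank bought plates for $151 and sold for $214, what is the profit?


Selling price = $214
Cost price = $151
Profit = selling price - cost price:
Profit = $214 - $151 = $63

$63


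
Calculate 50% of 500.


Convert percentage to decimal:
50% = 0.5
Multiply:
500 x 0.5 = 250

250


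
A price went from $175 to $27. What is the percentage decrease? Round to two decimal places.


Find the absolute change:
|27 - 175| = 148
Divide by original and multiply by 100:
148 / 175 x 100 = 84.5714...% ≈ 84.57%

84.57%


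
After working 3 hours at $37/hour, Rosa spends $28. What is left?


Calculate earnings:
3 x $37 = $111
Subtract spending:
$111 - $28 = $83

$83


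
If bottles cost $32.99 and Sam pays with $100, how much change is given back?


Start with the amount paid:
$100
Subtract the price:
$100 - $32.99 = $67.01

$67.01


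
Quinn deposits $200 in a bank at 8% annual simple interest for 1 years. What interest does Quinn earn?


Use the formula I = P x R x T / 100
P x R x T = 200 x 8 x 1 = 1600
I = 1600 / 100 = $16

$16


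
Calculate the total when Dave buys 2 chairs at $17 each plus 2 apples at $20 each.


Cost of chairs:
2 x $17 = $34
Cost of apples:
2 x $20 = $40
Add both:
$34 + $40 = $74

$74


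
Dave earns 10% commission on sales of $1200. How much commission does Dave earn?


Convert rate to decimal:
10% = 0.1
Multiply by sales:
$1200 x 0.1 = $120

$120


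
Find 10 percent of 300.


Convert percentage to decimal:
10% = 0.1
Multiply:
300 x 0.1 = 30

30


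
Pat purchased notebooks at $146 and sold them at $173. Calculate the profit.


Selling price = $173
Cost price = $146
Profit = selling price - cost price:
Profit = $173 - $146 = $27

$27


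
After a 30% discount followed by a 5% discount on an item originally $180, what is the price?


First discount:
30% of $180 = $54
Price after first discount:
$180 - $54 = $126
Second discount:
5% of $126 = $6.30
Final price:
$126 - $6.30 = $119.70

$119.70


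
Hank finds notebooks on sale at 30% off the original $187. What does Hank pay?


Calculate the discount amount:
30% of $187 = $56.10
Subtract from original:
$187 - $56.10 = $130.90

$130.90


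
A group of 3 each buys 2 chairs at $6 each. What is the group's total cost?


Cost per person:
2 x $6 = $12
Group total:
3 x $12 = $36

$36


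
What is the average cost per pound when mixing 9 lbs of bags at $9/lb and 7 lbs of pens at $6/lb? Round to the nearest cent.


Cost of bags:
9 x $9 = $81
Cost of pens:
7 x $6 = $42
Total cost: $81 + $42 = $123
Total weight: 16 lbs
Average: $123 / 16 = $7.6875 ≈ $7.69/lb

$7.69/lb


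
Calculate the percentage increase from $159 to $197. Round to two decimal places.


Find the absolute change:
|197 - 159| = 38
Divide by original and multiply by 100:
38 / 159 x 100 = 23.8993...% ≈ 23.9%

23.9%


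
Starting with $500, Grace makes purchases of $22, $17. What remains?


Add up expenses:
$22 + $17 = $39
Subtract from budget:
$500 - $39 = $461

$461


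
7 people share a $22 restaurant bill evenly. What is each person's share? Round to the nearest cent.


Total bill: $22
Number of people: 7
Each pays: $22 / 7 = $3.1428... ≈ $3.14

$3.14


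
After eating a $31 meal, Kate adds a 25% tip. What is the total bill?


Calculate the tip:
25% of $31 = $7.75
Add tip to meal cost:
$31 + $7.75 = $38.75

$38.75


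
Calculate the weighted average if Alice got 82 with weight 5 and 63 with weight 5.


Weighted sum:
5 x 82 + 5 x 63 = 725
Total weight:
5 + 5 = 10
Weighted average:
725 / 10 = 72.5

72.5


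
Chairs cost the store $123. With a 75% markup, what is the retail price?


Calculate the markup amount:
75% of $123 = $92.25
Add to cost:
$123 + $92.25 = $215.25

$215.25


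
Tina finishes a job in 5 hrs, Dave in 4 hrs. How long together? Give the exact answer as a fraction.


Tina's rate: 1/5 of the job per hour
Dave's rate: 1/4 of the job per hour
Combined rate: 1/5 + 1/4 = 9/20 per hour
Time = 1 / (9/20) = 20/9 hours (≈ 2.22 hours)

20/9 hours


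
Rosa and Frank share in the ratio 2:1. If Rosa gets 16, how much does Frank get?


Find the multiplier:
16 / 2 = 8
Apply to Frank's share:
1 x 8 = 8

8


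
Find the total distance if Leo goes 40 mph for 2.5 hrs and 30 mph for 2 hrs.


Leg 1 distance:
40 x 2.5 = 100 miles
Leg 2 distance:
30 x 2 = 60 miles
Total distance:
100 + 60 = 160 miles

160 miles


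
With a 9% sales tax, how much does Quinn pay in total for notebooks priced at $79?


Calculate the tax:
9% of $79 = $7.11
Add tax to price:
$79 + $7.11 = $86.11

$86.11


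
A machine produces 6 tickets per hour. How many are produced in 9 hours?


Production rate: 6 tickets per hour
Time: 9 hours
Total: 6 x 9 = 54 tickets

54 tickets


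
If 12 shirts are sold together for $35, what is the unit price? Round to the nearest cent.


Total cost: $35
Number of items: 12
Unit price: $35 / 12 = $2.9166... ≈ $2.92

$2.92


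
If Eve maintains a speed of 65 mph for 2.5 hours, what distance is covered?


Use the formula: distance = speed x time
Speed = 65 mph, Time = 2.5 hours
65 x 2.5 = 162.5 miles

162.5 miles


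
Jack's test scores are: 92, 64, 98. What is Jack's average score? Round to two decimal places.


Add the scores:
92 + 64 + 98 = 254
Divide by the number of tests:
254 / 3 = 84.6666... ≈ 84.67

84.67


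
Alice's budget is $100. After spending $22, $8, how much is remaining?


Add up expenses:
$22 + $8 = $30
Subtract from budget:
$100 - $30 = $70

$70


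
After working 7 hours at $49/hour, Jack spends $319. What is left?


Calculate earnings:
7 x $49 = $343
Subtract spending:
$343 - $319 = $24

$24


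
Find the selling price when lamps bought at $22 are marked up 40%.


Calculate the markup amount:
40% of $22 = $8.80
Add to cost:
$22 + $8.80 = $30.80

$30.80


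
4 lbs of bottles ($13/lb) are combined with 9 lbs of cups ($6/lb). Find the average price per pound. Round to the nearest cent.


Cost of bottles:
4 x $13 = $52
Cost of cups:
9 x $6 = $54
Total cost: $52 + $54 = $106
Total weight: 13 lbs
Average: $106 / 13 = $8.1538... ≈ $8.15/lb

$8.15/lb


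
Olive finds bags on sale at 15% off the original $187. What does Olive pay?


Calculate the discount amount:
15% of $187 = $28.05
Subtract from original:
$187 - $28.05 = $158.95

$158.95


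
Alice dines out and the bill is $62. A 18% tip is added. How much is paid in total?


Calculate the tip:
18% of $62 = $11.16
Add tip to meal cost:
$62 + $11.16 = $73.16

$73.16


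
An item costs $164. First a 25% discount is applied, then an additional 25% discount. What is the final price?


First discount:
25% of $164 = $41
Price after first discount:
$164 - $41 = $123
Second discount:
25% of $123 = $30.75
Final price:
$123 - $30.75 = $92.25

$92.25


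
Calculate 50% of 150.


Convert percentage to decimal:
50% = 0.5
Multiply:
150 x 0.5 = 75

75


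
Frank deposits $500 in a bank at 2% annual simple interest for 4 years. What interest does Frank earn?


Use the formula I = P x R x T / 100
P x R x T = 500 x 2 x 4 = 4000
I = 4000 / 100 = $40

$40


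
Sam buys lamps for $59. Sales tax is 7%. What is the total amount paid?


Calculate the tax:
7% of $59 = $4.13
Add tax to price:
$59 + $4.13 = $63.13

$63.13


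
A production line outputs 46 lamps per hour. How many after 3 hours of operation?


Production rate: 46 lamps per hour
Time: 3 hours
Total: 46 x 3 = 138 lamps

138 lamps


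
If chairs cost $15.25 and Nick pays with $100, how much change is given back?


Start with the amount paid:
$100
Subtract the price:
$100 - $15.25 = $84.75

$84.75


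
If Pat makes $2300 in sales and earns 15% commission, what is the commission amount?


Convert rate to decimal:
15% = 0.15
Multiply by sales:
$2300 x 0.15 = $345

$345


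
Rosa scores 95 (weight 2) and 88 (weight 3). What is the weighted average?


Weighted sum:
2 x 95 + 3 x 88 = 454
Total weight:
2 + 3 = 5
Weighted average:
454 / 5 = 90.8

90.8


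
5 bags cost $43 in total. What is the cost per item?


Total cost: $43
Number of items: 5
Unit price: $43 / 5 = $8.60

$8.60


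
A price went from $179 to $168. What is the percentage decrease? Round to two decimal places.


Find the absolute change:
|168 - 179| = 11
Divide by original and multiply by 100:
11 / 179 x 100 = 6.1452...% ≈ 6.15%

6.15%


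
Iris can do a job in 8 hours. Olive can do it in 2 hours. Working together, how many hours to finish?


Iris's rate: 1/8 of the job per hour
Olive's rate: 1/2 of the job per hour
Combined rate: 1/8 + 1/2 = 5/8 per hour
Time = 1 / (5/8) = 8/5 = 1.6 hours

1.6 hours


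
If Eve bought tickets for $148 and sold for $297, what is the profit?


Selling price = $297
Cost price = $148
Profit = selling price - cost price:
Profit = $297 - $148 = $149

$149


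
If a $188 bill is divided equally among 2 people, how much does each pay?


Total bill: $188
Number of people: 2
Each pays: $188 / 2 = $94

$94


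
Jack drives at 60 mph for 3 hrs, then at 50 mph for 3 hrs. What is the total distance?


Leg 1 distance:
60 x 3 = 180 miles
Leg 2 distance:
50 x 3 = 150 miles
Total distance:
180 + 150 = 330 miles

330 miles


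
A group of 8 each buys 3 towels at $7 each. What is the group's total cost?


Cost per person:
3 x $7 = $21
Group total:
8 x $21 = $168

$168


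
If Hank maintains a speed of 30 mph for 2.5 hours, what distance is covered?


Use the formula: distance = speed x time
Speed = 30 mph, Time = 2.5 hours
30 x 2.5 = 75 miles

75 miles


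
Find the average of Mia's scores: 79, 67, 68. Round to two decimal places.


Add the scores:
79 + 67 + 68 = 214
Divide by the number of tests:
214 / 3 = 71.3333... ≈ 71.33

71.33


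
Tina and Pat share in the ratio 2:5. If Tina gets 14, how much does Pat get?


Find the multiplier:
14 / 2 = 7
Apply to Pat's share:
5 x 7 = 35

35


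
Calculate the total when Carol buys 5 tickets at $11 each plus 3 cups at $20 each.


Cost of tickets:
5 x $11 = $55
Cost of cups:
3 x $20 = $60
Add both:
$55 + $60 = $115

$115


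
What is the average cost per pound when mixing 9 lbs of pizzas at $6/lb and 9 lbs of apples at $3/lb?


Cost of pizzas:
9 x $6 = $54
Cost of apples:
9 x $3 = $27
Total cost: $54 + $27 = $81
Total weight: 18 lbs
Average: $81 / 18 = $4.50/lb

$4.50/lb


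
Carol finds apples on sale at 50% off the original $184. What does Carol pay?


Calculate the discount amount:
50% of $184 = $92
Subtract from original:
$184 - $92 = $92

$92


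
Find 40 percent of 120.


Convert percentage to decimal:
40% = 0.4
Multiply:
120 x 0.4 = 48

48


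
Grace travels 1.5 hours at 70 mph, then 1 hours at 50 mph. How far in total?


Leg 1 distance:
70 x 1.5 = 105 miles
Leg 2 distance:
50 x 1 = 50 miles
Total distance:
105 + 50 = 155 miles

155 miles


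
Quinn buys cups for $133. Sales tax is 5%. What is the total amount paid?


Calculate the tax:
5% of $133 = $6.65
Add tax to price:
$133 + $6.65 = $139.65

$139.65


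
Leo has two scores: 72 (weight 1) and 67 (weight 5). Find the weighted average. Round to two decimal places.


Weighted sum:
1 x 72 + 5 x 67 = 407
Total weight:
1 + 5 = 6
Weighted average:
407 / 6 = 67.8333... ≈ 67.83

67.83


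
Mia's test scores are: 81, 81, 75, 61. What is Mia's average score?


Add the scores:
81 + 81 + 75 + 61 = 298
Divide by the number of tests:
298 / 4 = 74.5

74.5


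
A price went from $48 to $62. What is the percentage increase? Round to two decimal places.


Find the absolute change:
|62 - 48| = 14
Divide by original and multiply by 100:
14 / 48 x 100 = 29.1666...% ≈ 29.17%

29.17%
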